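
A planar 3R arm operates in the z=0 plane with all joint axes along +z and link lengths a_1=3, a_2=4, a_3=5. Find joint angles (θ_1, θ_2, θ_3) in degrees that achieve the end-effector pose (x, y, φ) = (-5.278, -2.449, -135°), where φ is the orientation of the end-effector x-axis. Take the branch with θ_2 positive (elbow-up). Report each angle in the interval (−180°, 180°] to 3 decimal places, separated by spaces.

wrist centre = target − a_3·(cos φ, sin φ) = (-1.7425, 1.0865)
cos θ_2 = (4.2167−3²−4²)/(2·3·4) = -0.8660; θ_2 = 149.9935° (elbow-up)
β = atan2(1.0865,-1.7425) = 148.0539°; ψ = atan2(2.0004,-0.4639) = 103.0557°
θ_1 = β − ψ = 44.9982°
θ_3 = φ − θ_1 − θ_2 = 30.0082° (wrapped to (-180°,180°])

44.998 149.994 30.008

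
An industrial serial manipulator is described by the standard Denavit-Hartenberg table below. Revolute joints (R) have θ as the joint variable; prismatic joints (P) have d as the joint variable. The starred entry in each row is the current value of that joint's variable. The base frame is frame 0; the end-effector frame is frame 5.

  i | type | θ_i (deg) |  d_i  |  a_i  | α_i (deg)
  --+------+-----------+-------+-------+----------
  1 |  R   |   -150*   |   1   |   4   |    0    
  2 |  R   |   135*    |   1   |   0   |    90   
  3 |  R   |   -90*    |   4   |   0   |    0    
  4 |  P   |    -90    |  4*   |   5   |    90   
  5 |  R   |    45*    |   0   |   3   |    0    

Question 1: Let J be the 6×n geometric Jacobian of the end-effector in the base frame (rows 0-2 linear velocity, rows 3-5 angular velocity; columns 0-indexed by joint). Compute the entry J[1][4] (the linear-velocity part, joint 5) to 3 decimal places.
axis z_4 = (-0.0000,0.0000,1.0000); lever o_n−o_4 = (-2.5981,-1.5000,-0.0000)
cross product → J_v[:, 4] = (1.5000,-2.5981,0.0000)
J_ω[:, 4] = z_4
entry J[1][4] = -2.5981

-2.598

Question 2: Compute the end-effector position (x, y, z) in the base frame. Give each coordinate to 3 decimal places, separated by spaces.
after link 1: o_1 = (-3.4641, -2.0000, 1.0000)
after link 2: o_2 = (-3.4641, -2.0000, 2.0000)
after link 3: o_3 = (-4.4994, -5.8637, 2.0000)
after link 4: o_4 = (-10.3643, -8.4333, 2.0000)
after link 5: o_5 = (-12.9624, -9.9333, 2.0000)

-12.962 -9.933 2.000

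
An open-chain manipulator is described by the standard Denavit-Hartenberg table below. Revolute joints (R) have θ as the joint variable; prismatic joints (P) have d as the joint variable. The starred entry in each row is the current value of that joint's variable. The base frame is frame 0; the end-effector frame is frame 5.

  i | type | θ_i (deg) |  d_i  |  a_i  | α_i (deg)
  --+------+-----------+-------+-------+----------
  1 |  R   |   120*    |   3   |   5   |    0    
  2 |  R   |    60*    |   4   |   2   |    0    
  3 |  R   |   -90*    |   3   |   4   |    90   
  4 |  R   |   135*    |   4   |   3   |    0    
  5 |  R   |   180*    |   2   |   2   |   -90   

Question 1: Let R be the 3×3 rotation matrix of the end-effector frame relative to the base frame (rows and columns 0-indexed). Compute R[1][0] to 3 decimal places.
End-effector x-axis (col 0 of R) = (0.0000,0.7071,-0.7071)
R[1][0] = 0.7071

0.707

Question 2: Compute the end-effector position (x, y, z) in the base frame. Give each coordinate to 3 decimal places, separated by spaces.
after link 1: o_1 = (-2.5000, 4.3301, 3.0000)
after link 2: o_2 = (-4.5000, 4.3301, 7.0000)
after link 3: o_3 = (-4.5000, 8.3301, 10.0000)
after link 4: o_4 = (-0.5000, 6.2088, 12.1213)
after link 5: o_5 = (1.5000, 7.6230, 10.7071)

1.500 7.623 10.707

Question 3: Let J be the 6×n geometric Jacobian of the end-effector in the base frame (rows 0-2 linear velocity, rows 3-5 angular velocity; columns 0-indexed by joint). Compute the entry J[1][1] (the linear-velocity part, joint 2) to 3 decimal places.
axis z_1 = (0.0000,0.0000,1.0000); lever o_n−o_1 = (4.0000,3.2929,7.7071)
cross product → J_v[:, 1] = (-3.2929,4.0000,0.0000)
J_ω[:, 1] = z_1
entry J[1][1] = 4.0000

4.000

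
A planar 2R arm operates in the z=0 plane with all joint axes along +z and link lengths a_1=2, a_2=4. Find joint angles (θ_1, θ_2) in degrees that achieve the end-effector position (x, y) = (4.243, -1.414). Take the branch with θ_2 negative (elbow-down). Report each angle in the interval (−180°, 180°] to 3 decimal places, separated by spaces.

44.997 -89.991

cos θ_2 = (20.0024−2²−4²)/(2·2·4) = 0.0002; θ_2 = -89.9912° (elbow-down)
β = atan2(-1.4140,4.2430) = -18.4309°; ψ = atan2(-4.0000,2.0006) = -63.4279°
θ_1 = β − ψ = 44.9970°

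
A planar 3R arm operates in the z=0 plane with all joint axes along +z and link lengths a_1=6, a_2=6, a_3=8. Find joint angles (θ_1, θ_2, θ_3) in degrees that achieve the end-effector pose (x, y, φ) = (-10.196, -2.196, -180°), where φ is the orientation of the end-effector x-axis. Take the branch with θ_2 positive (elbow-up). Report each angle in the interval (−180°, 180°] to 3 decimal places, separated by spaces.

wrist centre = target − a_3·(cos φ, sin φ) = (-2.1960, -2.1960)
cos θ_2 = (9.6448−6²−6²)/(2·6·6) = -0.8660; θ_2 = 150.0021° (elbow-up)
β = atan2(-2.1960,-2.1960) = -135.0000°; ψ = atan2(2.9998,0.8037) = 75.0011°
θ_1 = β − ψ = -210.0011°
θ_3 = φ − θ_1 − θ_2 = -120.0011° (wrapped to (-180°,180°])

149.999 150.002 -120.001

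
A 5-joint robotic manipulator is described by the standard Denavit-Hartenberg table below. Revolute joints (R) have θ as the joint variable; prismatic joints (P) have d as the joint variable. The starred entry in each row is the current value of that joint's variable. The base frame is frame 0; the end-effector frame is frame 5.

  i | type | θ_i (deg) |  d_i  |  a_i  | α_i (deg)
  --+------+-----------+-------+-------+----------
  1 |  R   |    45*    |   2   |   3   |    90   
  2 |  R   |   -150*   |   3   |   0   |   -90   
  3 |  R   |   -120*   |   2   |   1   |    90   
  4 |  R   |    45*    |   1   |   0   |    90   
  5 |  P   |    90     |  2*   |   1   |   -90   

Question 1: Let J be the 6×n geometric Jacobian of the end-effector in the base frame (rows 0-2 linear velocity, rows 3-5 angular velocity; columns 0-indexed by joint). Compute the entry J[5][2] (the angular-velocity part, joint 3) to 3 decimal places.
-0.866

axis z_2 = (0.3536,0.3536,-0.8660); lever o_n−o_2 = (2.7783,1.2357,0.9623)
cross product → J_v[:, 2] = (1.4103,-2.7463,-0.5454)
J_ω[:, 2] = z_2
entry J[5][2] = -0.8660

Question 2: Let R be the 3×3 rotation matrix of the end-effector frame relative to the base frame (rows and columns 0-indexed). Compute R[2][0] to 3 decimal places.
End-effector x-axis (col 0 of R) = (0.1768,0.8839,0.4330)
R[2][0] = 0.4330

0.433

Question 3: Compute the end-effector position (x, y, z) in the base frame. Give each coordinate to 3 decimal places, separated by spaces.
7.021 1.236 2.962

after link 1: o_1 = (2.1213, 2.1213, 2.0000)
after link 2: o_2 = (4.2426, -0.0000, 2.0000)
after link 3: o_3 = (5.8683, 0.4009, 0.5179)
after link 4: o_4 = (6.0451, 1.2848, 0.9510)
after link 5: o_5 = (7.0209, 1.2357, 2.9623)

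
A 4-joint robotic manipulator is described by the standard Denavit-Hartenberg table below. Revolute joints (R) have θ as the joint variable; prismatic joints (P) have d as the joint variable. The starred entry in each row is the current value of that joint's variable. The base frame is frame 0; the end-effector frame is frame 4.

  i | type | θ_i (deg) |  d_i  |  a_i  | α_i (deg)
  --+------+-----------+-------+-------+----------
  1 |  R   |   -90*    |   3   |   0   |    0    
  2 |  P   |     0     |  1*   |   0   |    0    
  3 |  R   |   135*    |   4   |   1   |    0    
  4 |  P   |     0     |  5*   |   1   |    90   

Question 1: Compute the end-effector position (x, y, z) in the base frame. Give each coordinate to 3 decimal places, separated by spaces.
after link 1: o_1 = (0.0000, 0.0000, 3.0000)
after link 2: o_2 = (0.0000, 0.0000, 4.0000)
after link 3: o_3 = (0.7071, 0.7071, 8.0000)
after link 4: o_4 = (1.4142, 1.4142, 13.0000)

1.414 1.414 13.000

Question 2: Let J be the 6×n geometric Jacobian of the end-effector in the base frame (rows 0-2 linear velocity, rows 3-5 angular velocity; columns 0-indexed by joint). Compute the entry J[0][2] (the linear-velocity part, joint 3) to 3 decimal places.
axis z_2 = (0.0000,0.0000,1.0000); lever o_n−o_2 = (1.4142,1.4142,9.0000)
cross product → J_v[:, 2] = (-1.4142,1.4142,0.0000)
J_ω[:, 2] = z_2
entry J[0][2] = -1.4142

-1.414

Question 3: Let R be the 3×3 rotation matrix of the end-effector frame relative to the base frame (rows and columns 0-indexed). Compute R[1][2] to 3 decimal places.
End-effector z-axis (col 2 of R) = (0.7071,-0.7071,0.0000)
R[1][2] = -0.7071

-0.707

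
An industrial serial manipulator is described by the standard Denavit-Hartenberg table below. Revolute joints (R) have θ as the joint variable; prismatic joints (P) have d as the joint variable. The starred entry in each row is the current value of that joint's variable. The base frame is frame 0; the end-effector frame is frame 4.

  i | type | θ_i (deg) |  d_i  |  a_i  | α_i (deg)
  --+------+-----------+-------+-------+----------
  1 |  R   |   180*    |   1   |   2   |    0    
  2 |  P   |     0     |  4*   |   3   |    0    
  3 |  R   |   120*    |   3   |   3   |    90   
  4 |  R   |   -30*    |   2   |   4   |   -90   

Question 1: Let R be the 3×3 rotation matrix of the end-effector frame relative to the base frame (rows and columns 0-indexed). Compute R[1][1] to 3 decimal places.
End-effector y-axis (col 1 of R) = (0.8660,0.5000,-0.0000)
R[1][1] = 0.5000

0.500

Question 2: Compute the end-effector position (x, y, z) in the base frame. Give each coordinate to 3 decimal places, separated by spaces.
after link 1: o_1 = (-2.0000, 0.0000, 1.0000)
after link 2: o_2 = (-5.0000, 0.0000, 5.0000)
after link 3: o_3 = (-3.5000, -2.5981, 8.0000)
after link 4: o_4 = (-3.5000, -6.5981, 6.0000)

-3.500 -6.598 6.000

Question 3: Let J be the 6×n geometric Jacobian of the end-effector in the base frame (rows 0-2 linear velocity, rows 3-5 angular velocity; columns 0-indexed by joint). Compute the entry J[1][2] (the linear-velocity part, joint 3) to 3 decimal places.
axis z_2 = (0.0000,0.0000,1.0000); lever o_n−o_2 = (1.5000,-6.5981,1.0000)
cross product → J_v[:, 2] = (6.5981,1.5000,-0.0000)
J_ω[:, 2] = z_2
entry J[1][2] = 1.5000

1.500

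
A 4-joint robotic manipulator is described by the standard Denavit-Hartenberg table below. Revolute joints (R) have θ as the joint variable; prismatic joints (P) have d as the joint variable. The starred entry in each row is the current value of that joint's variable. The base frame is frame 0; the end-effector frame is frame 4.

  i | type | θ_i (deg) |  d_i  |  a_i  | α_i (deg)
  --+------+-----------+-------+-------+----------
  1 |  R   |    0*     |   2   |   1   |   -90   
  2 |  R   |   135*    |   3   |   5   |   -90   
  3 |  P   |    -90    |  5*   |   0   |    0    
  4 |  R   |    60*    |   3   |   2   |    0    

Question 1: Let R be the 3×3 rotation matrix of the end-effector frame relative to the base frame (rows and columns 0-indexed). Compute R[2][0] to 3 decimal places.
-0.612

End-effector x-axis (col 0 of R) = (-0.6124,0.5000,-0.6124)
R[2][0] = -0.6124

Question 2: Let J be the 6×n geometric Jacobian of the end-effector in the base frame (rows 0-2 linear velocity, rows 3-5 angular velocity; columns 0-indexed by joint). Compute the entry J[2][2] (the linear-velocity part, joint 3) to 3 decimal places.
0.707

prismatic axis z_2 = (-0.7071,0.0000,0.7071)
J_v[:, 2] = z_2; J_ω[:, 2] = (0,0,0)
entry J[2][2] = 0.7071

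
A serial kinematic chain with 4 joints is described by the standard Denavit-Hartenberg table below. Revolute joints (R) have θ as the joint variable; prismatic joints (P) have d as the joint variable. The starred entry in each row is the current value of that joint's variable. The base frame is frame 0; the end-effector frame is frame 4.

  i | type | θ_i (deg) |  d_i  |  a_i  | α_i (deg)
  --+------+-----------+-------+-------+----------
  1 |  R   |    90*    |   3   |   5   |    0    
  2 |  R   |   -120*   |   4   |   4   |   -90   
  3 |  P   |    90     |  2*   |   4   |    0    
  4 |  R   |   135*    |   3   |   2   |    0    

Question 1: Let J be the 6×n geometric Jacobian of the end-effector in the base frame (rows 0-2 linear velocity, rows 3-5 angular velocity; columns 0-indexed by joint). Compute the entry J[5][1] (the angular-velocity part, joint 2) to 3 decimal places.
1.000

axis z_1 = (0.0000,0.0000,1.0000); lever o_n−o_1 = (4.7394,3.0372,1.4142)
cross product → J_v[:, 1] = (-3.0372,4.7394,0.0000)
J_ω[:, 1] = z_1
entry J[5][1] = 1.0000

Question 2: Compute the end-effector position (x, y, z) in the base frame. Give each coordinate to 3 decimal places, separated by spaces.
4.739 8.037 4.414

after link 1: o_1 = (0.0000, 5.0000, 3.0000)
after link 2: o_2 = (3.4641, 3.0000, 7.0000)
after link 3: o_3 = (4.4641, 4.7321, 3.0000)
after link 4: o_4 = (4.7394, 8.0372, 4.4142)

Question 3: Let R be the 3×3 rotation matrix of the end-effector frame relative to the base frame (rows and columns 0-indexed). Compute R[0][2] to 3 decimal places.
End-effector z-axis (col 2 of R) = (0.5000,0.8660,0.0000)
R[0][2] = 0.5000

0.500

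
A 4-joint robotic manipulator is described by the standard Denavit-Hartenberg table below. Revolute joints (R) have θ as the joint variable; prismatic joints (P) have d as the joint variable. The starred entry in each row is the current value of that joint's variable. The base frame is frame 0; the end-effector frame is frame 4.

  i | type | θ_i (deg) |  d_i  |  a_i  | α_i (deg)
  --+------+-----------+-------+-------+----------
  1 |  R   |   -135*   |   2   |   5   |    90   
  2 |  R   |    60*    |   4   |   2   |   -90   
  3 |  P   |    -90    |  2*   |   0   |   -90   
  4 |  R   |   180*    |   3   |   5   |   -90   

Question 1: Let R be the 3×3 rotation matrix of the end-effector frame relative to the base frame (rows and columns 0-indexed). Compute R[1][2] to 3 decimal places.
0.612

End-effector z-axis (col 2 of R) = (0.6124,0.6124,0.5000)
R[1][2] = 0.6124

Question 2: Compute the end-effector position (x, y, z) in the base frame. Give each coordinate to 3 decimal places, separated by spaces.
after link 1: o_1 = (-3.5355, -3.5355, 2.0000)
after link 2: o_2 = (-7.0711, -1.4142, 3.7321)
after link 3: o_3 = (-5.8463, -0.1895, 4.7321)
after link 4: o_4 = (-3.3714, -4.7857, 7.3301)

-3.371 -4.786 7.330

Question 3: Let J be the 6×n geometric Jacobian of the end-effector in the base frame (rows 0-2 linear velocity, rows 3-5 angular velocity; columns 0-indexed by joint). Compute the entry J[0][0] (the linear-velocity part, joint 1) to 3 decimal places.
axis z_0 = ẑ; lever o_n−o_0 = (-3.3714,-4.7857,7.3301)
cross product → J_v[:, 0] = (4.7857,-3.3714,0.0000)
J_ω[:, 0] = z_0
entry J[0][0] = 4.7857

4.786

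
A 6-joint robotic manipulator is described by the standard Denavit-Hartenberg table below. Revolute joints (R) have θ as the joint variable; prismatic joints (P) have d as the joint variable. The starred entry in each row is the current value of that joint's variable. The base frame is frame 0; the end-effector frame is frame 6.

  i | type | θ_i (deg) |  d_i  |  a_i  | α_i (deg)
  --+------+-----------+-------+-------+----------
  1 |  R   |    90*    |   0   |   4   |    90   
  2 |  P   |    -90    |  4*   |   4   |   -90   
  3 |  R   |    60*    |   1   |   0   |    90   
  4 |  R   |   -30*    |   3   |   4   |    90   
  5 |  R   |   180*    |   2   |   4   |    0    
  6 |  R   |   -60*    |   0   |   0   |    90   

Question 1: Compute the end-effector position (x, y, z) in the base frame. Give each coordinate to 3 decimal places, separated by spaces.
after link 1: o_1 = (0.0000, 4.0000, 0.0000)
after link 2: o_2 = (4.0000, 4.0000, -4.0000)
after link 3: o_3 = (4.0000, 5.0000, -4.0000)
after link 4: o_4 = (2.5000, 3.0000, -8.3301)
after link 5: o_5 = (6.3660, 3.2679, -6.0981)
after link 6: o_6 = (6.3660, 3.2679, -6.0981)

6.366 3.268 -6.098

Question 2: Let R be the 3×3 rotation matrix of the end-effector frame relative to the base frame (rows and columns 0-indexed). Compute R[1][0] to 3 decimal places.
0.250

End-effector x-axis (col 0 of R) = (0.8080,0.2500,-0.5335)
R[1][0] = 0.2500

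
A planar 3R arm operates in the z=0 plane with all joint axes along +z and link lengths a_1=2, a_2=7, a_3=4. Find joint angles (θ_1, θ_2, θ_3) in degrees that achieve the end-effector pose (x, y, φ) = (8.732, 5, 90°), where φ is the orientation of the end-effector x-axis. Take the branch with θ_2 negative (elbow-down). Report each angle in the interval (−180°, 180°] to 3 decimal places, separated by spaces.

wrist centre = target − a_3·(cos φ, sin φ) = (8.7320, 1.0000)
cos θ_2 = (77.2478−2²−7²)/(2·2·7) = 0.8660; θ_2 = -30.0036° (elbow-down)
β = atan2(1.0000,8.7320) = 6.5331°; ψ = atan2(-3.5004,8.0620) = -23.4698°
θ_1 = β − ψ = 30.0029°
θ_3 = φ − θ_1 − θ_2 = 90.0007° (wrapped to (-180°,180°])

30.003 -30.004 90.001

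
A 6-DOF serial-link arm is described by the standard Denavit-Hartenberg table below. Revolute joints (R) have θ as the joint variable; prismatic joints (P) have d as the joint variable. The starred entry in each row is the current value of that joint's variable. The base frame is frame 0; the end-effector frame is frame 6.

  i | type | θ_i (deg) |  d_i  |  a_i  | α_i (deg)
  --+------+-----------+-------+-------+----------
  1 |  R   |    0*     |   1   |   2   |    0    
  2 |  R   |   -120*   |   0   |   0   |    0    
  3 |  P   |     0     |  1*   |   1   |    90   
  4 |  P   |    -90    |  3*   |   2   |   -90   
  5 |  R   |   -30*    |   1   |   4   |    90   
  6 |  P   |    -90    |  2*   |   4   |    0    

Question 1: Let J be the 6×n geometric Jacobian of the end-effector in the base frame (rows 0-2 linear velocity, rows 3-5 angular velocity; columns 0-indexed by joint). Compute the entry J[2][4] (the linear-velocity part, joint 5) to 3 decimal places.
axis z_4 = (-0.5000,-0.8660,0.0000); lever o_n−o_4 = (-1.7321,4.4641,-2.4641)
cross product → J_v[:, 4] = (2.1340,-1.2321,-3.7321)
J_ω[:, 4] = z_4
entry J[2][4] = -3.7321

-3.732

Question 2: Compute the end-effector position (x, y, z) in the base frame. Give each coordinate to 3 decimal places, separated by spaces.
after link 1: o_1 = (2.0000, 0.0000, 1.0000)
after link 2: o_2 = (2.0000, 0.0000, 1.0000)
after link 3: o_3 = (1.5000, -0.8660, 2.0000)
after link 4: o_4 = (-1.0981, 0.6340, 0.0000)
after link 5: o_5 = (-3.3301, 0.7679, -3.4641)
after link 6: o_6 = (-2.8301, 5.0981, -2.4641)

-2.830 5.098 -2.464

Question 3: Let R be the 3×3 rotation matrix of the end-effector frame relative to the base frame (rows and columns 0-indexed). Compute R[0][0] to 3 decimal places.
End-effector x-axis (col 0 of R) = (0.5000,0.8660,-0.0000)
R[0][0] = 0.5000

0.500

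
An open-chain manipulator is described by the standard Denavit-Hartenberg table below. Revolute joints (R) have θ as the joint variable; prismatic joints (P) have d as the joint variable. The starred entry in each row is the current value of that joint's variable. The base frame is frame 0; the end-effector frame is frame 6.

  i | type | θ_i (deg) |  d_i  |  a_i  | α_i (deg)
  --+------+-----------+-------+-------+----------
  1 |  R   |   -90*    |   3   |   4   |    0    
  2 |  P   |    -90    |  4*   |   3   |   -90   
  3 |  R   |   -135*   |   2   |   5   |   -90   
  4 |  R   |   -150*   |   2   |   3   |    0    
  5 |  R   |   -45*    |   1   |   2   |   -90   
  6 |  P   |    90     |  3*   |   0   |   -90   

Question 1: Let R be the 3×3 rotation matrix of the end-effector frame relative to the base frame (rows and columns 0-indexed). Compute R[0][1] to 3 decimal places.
End-effector y-axis (col 1 of R) = (0.1830,0.9659,0.1830)
R[0][1] = 0.1830

0.183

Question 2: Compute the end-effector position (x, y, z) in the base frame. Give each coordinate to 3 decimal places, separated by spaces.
-5.338 -9.880 8.905

after link 1: o_1 = (0.0000, -4.0000, 3.0000)
after link 2: o_2 = (-3.0000, -4.0000, 7.0000)
after link 3: o_3 = (0.5355, -6.0000, 10.5355)
after link 4: o_4 = (-2.7158, -7.5000, 10.1126)
after link 5: o_5 = (-4.7889, -6.9824, 9.4537)
after link 6: o_6 = (-5.3380, -9.8801, 8.9047)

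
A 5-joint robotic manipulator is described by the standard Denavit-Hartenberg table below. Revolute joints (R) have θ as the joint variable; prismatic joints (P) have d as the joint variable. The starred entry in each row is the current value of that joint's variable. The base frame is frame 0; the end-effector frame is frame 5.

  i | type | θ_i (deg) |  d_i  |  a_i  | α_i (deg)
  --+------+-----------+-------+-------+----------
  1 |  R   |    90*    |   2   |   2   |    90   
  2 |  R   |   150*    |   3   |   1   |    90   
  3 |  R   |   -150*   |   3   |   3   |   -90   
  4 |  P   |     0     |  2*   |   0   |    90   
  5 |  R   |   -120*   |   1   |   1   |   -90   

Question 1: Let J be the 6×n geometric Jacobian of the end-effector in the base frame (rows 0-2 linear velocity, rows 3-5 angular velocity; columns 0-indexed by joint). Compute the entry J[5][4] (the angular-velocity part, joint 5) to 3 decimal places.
axis z_4 = (0.0000,0.5000,0.8660); lever o_n−o_4 = (1.0000,0.5000,0.8660)
cross product → J_v[:, 4] = (-0.0000,0.8660,-0.5000)
J_ω[:, 4] = z_4
entry J[5][4] = 0.8660

0.866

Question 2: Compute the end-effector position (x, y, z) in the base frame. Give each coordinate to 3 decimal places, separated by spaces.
0.768 4.518 5.165

after link 1: o_1 = (0.0000, 2.0000, 2.0000)
after link 2: o_2 = (3.0000, 1.1340, 2.5000)
after link 3: o_3 = (1.5000, 4.8840, 3.7990)
after link 4: o_4 = (-0.2321, 4.0179, 4.2990)
after link 5: o_5 = (0.7679, 4.5179, 5.1651)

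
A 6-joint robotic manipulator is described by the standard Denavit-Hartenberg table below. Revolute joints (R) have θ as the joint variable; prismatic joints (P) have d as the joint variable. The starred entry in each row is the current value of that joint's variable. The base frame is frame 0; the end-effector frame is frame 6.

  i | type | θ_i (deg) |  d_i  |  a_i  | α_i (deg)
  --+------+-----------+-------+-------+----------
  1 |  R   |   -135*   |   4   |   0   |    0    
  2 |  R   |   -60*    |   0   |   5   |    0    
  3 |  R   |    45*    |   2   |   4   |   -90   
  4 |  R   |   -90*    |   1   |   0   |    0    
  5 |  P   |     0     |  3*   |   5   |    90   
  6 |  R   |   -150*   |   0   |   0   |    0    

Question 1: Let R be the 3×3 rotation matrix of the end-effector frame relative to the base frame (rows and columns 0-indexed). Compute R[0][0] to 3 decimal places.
-0.250

End-effector x-axis (col 0 of R) = (-0.2500,0.4330,-0.8660)
R[0][0] = -0.2500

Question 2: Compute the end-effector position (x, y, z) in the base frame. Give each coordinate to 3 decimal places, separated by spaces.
after link 1: o_1 = (0.0000, 0.0000, 4.0000)
after link 2: o_2 = (-4.8296, 1.2941, 4.0000)
after link 3: o_3 = (-8.2937, -0.7059, 6.0000)
after link 4: o_4 = (-7.7937, -1.5719, 6.0000)
after link 5: o_5 = (-6.2937, -4.1700, 11.0000)
after link 6: o_6 = (-6.2937, -4.1700, 11.0000)

-6.294 -4.170 11.000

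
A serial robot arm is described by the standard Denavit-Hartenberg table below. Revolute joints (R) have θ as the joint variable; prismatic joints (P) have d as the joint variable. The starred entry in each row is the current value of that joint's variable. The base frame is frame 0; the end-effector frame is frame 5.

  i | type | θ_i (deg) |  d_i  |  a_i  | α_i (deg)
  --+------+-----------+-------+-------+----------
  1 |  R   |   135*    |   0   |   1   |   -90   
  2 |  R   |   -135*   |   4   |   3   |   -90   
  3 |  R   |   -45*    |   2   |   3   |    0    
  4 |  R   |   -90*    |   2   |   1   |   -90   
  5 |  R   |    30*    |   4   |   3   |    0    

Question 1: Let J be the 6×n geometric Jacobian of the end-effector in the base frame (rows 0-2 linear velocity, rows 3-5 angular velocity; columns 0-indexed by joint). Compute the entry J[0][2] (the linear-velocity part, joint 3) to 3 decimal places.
axis z_2 = (-0.5000,0.5000,0.7071); lever o_n−o_2 = (-5.3463,-5.2518,3.4687)
cross product → J_v[:, 2] = (5.4479,-2.0460,5.2990)
J_ω[:, 2] = z_2
entry J[0][2] = 5.4479

5.448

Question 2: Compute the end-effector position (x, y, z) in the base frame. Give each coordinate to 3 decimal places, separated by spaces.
after link 1: o_1 = (-0.7071, 0.7071, 0.0000)
after link 2: o_2 = (-2.0355, -3.6213, 2.1213)
after link 3: o_3 = (-3.4749, -5.1820, 5.0355)
after link 4: o_4 = (-5.3284, -4.3284, 5.9497)
after link 5: o_5 = (-7.3818, -8.8731, 5.5900)

-7.382 -8.873 5.590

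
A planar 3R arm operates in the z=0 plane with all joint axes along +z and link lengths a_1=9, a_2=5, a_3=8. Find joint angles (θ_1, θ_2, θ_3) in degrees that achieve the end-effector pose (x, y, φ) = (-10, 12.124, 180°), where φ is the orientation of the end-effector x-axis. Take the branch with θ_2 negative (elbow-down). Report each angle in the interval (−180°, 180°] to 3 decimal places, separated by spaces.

120.002 -60.006 120.004

wrist centre = target − a_3·(cos φ, sin φ) = (-2.0000, 12.1240)
cos θ_2 = (150.9914−9²−5²)/(2·9·5) = 0.4999; θ_2 = -60.0063° (elbow-down)
β = atan2(12.1240,-2.0000) = 99.3673°; ψ = atan2(-4.3304,11.4995) = -20.6350°
θ_1 = β − ψ = 120.0023°
θ_3 = φ − θ_1 − θ_2 = 120.0041° (wrapped to (-180°,180°])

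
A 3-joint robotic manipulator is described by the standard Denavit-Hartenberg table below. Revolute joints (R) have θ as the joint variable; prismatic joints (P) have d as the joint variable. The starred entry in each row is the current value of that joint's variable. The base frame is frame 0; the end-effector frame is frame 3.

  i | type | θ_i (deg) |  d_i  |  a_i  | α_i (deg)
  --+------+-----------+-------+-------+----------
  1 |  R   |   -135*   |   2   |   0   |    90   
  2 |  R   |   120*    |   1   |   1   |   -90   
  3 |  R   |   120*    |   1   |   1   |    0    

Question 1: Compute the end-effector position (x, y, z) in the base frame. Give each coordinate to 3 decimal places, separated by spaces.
after link 1: o_1 = (0.0000, 0.0000, 2.0000)
after link 2: o_2 = (-0.3536, 1.0607, 2.8660)
after link 3: o_3 = (0.6944, 0.8839, 1.9330)

0.694 0.884 1.933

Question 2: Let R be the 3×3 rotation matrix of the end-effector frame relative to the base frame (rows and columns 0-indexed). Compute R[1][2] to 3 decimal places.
0.612

End-effector z-axis (col 2 of R) = (0.6124,0.6124,-0.5000)
R[1][2] = 0.6124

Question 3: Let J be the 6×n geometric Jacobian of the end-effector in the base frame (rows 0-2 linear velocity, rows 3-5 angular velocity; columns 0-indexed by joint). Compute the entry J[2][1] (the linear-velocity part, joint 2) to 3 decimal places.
axis z_1 = (-0.7071,0.7071,0.0000); lever o_n−o_1 = (0.6944,0.8839,-0.0670)
cross product → J_v[:, 1] = (-0.0474,-0.0474,-1.1160)
J_ω[:, 1] = z_1
entry J[2][1] = -1.1160

-1.116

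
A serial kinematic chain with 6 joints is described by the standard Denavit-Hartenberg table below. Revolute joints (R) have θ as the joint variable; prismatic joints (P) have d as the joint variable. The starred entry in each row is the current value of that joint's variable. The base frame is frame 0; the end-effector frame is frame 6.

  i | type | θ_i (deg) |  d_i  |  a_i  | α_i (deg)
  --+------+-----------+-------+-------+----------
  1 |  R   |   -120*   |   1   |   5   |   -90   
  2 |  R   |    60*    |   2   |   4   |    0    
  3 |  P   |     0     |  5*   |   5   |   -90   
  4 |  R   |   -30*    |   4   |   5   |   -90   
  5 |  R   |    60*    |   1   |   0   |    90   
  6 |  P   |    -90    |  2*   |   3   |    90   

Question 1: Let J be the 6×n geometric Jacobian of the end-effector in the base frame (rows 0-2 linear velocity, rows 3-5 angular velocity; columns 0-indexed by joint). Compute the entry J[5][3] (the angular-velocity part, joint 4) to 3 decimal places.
-0.500

axis z_3 = (0.4330,0.7500,-0.5000); lever o_n−o_3 = (5.3726,-0.8905,-6.6830)
cross product → J_v[:, 3] = (-5.4575,0.2075,-4.4151)
J_ω[:, 3] = z_3
entry J[5][3] = -0.5000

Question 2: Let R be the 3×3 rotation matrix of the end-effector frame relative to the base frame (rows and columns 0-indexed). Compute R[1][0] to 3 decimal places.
-0.217

End-effector x-axis (col 0 of R) = (0.8750,-0.2165,0.4330)
R[1][0] = -0.2165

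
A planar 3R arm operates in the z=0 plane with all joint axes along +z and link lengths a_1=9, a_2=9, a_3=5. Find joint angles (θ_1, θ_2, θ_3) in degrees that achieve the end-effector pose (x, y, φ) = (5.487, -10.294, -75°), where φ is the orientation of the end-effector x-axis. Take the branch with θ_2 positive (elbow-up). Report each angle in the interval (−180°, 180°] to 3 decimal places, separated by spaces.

wrist centre = target − a_3·(cos φ, sin φ) = (4.1929, -5.4644)
cos θ_2 = (47.4398−9²−9²)/(2·9·9) = -0.7072; θ_2 = 135.0045° (elbow-up)
β = atan2(-5.4644,4.1929) = -52.5004°; ψ = atan2(6.3635,2.6355) = 67.5022°
θ_1 = β − ψ = -120.0026°
θ_3 = φ − θ_1 − θ_2 = -90.0019° (wrapped to (-180°,180°])

-120.003 135.004 -90.002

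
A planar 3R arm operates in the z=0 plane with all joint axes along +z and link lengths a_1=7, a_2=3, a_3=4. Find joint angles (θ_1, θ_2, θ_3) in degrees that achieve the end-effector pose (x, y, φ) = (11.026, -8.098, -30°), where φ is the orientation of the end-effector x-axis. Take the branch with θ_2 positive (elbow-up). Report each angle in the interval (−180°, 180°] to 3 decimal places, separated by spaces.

wrist centre = target − a_3·(cos φ, sin φ) = (7.5619, -6.0980)
cos θ_2 = (94.3679−7²−3²)/(2·7·3) = 0.8659; θ_2 = 30.0141° (elbow-up)
β = atan2(-6.0980,7.5619) = -38.8831°; ψ = atan2(1.5006,9.5977) = 8.8865°
θ_1 = β − ψ = -47.7696°
θ_3 = φ − θ_1 − θ_2 = -12.2445° (wrapped to (-180°,180°])

-47.770 30.014 -12.245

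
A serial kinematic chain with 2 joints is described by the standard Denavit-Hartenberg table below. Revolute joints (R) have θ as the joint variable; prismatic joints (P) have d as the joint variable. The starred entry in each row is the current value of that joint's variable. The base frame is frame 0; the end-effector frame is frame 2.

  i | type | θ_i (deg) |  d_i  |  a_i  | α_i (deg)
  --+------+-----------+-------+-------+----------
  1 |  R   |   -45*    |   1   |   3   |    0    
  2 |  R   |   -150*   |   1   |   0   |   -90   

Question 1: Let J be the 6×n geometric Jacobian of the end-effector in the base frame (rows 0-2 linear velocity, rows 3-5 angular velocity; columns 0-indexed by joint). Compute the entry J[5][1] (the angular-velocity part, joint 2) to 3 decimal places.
axis z_1 = (0.0000,0.0000,1.0000); lever o_n−o_1 = (0.0000,0.0000,1.0000)
cross product → J_v[:, 1] = (0.0000,0.0000,0.0000)
J_ω[:, 1] = z_1
entry J[5][1] = 1.0000

1.000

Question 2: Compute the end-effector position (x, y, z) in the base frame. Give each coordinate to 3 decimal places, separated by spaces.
after link 1: o_1 = (2.1213, -2.1213, 1.0000)
after link 2: o_2 = (2.1213, -2.1213, 2.0000)

2.121 -2.121 2.000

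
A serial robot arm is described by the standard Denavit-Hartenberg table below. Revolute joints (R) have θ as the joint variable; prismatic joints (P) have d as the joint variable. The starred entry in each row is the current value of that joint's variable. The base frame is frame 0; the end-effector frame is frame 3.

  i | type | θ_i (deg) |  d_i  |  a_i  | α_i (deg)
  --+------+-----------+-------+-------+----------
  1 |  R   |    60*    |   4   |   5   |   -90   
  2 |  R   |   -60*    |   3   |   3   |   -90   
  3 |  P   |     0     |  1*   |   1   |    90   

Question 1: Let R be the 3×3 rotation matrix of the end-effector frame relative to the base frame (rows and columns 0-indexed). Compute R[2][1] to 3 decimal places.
End-effector y-axis (col 1 of R) = (0.4330,0.7500,-0.5000)
R[2][1] = -0.5000

-0.500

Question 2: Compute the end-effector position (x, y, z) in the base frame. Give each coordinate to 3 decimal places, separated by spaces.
after link 1: o_1 = (2.5000, 4.3301, 4.0000)
after link 2: o_2 = (0.6519, 7.1292, 6.5981)
after link 3: o_3 = (1.3349, 8.3122, 6.9641)

1.335 8.312 6.964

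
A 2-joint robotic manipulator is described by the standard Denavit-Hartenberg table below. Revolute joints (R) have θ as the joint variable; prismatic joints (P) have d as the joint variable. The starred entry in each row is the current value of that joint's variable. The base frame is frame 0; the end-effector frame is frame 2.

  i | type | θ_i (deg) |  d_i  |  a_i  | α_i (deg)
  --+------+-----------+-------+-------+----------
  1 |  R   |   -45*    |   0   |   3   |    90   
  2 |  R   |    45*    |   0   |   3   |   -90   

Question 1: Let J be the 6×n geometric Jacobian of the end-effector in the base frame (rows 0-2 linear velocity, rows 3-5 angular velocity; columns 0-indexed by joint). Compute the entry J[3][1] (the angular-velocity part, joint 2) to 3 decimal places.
axis z_1 = (-0.7071,-0.7071,0.0000); lever o_n−o_1 = (1.5000,-1.5000,2.1213)
cross product → J_v[:, 1] = (-1.5000,1.5000,2.1213)
J_ω[:, 1] = z_1
entry J[3][1] = -0.7071

-0.707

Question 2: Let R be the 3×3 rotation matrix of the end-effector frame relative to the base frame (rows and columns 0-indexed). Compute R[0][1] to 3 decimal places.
End-effector y-axis (col 1 of R) = (0.7071,0.7071,-0.0000)
R[0][1] = 0.7071

0.707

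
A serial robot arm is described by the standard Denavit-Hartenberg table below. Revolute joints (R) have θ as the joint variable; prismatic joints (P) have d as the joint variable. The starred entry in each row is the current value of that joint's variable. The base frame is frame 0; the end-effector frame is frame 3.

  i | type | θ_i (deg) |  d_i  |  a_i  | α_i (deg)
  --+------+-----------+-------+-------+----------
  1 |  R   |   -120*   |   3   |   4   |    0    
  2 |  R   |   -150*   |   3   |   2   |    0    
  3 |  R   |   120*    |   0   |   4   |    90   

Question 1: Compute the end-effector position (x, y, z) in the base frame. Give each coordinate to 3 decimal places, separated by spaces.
-5.464 -3.464 6.000

after link 1: o_1 = (-2.0000, -3.4641, 3.0000)
after link 2: o_2 = (-2.0000, -1.4641, 6.0000)
after link 3: o_3 = (-5.4641, -3.4641, 6.0000)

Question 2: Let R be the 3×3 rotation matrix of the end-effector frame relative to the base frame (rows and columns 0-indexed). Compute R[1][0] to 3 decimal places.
-0.500

End-effector x-axis (col 0 of R) = (-0.8660,-0.5000,0.0000)
R[1][0] = -0.5000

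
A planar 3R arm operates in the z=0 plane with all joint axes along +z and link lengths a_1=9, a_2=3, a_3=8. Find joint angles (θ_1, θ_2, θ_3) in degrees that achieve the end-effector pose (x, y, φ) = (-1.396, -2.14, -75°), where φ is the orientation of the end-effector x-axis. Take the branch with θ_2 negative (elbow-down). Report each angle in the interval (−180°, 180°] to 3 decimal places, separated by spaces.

135.004 -149.997 -60.007

wrist centre = target − a_3·(cos φ, sin φ) = (-3.4666, 5.5874)
cos θ_2 = (43.2361−9²−3²)/(2·9·3) = -0.8660; θ_2 = -149.9969° (elbow-down)
β = atan2(5.5874,-3.4666) = 121.8164°; ψ = atan2(-1.5001,6.4020) = -13.1878°
θ_1 = β − ψ = 135.0042°
θ_3 = φ − θ_1 − θ_2 = -60.0073° (wrapped to (-180°,180°])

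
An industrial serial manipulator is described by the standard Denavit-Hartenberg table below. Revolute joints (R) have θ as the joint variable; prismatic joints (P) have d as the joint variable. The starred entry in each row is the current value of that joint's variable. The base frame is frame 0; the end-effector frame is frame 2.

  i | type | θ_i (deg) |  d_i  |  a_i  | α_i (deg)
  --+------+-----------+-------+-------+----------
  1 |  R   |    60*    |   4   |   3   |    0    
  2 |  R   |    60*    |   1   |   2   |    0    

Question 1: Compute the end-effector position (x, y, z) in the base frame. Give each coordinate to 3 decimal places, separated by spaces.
0.500 4.330 5.000

after link 1: o_1 = (1.5000, 2.5981, 4.0000)
after link 2: o_2 = (0.5000, 4.3301, 5.0000)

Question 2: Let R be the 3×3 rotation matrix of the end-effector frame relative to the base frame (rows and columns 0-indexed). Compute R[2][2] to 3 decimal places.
End-effector z-axis (col 2 of R) = (0.0000,0.0000,1.0000)
R[2][2] = 1.0000

1.000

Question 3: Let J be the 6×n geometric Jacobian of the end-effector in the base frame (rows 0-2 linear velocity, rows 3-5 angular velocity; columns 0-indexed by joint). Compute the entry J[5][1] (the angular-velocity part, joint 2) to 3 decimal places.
axis z_1 = (0.0000,0.0000,1.0000); lever o_n−o_1 = (-1.0000,1.7321,1.0000)
cross product → J_v[:, 1] = (-1.7321,-1.0000,0.0000)
J_ω[:, 1] = z_1
entry J[5][1] = 1.0000

1.000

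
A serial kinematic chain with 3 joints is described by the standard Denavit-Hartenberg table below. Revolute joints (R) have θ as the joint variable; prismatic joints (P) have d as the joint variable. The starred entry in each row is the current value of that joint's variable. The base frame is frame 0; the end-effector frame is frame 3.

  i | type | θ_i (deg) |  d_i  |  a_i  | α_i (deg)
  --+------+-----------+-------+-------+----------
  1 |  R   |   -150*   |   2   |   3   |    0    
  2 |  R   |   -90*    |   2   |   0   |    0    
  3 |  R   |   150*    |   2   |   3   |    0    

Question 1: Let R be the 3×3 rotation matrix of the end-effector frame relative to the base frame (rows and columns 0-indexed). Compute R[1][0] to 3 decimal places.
-1.000

End-effector x-axis (col 0 of R) = (0.0000,-1.0000,0.0000)
R[1][0] = -1.0000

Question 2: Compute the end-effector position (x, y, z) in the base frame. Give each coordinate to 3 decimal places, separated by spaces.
-2.598 -4.500 6.000

after link 1: o_1 = (-2.5981, -1.5000, 2.0000)
after link 2: o_2 = (-2.5981, -1.5000, 4.0000)
after link 3: o_3 = (-2.5981, -4.5000, 6.0000)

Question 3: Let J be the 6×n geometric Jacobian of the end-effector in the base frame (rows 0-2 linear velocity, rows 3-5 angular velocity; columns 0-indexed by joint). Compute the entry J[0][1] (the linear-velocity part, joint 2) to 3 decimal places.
axis z_1 = (0.0000,0.0000,1.0000); lever o_n−o_1 = (0.0000,-3.0000,4.0000)
cross product → J_v[:, 1] = (3.0000,0.0000,-0.0000)
J_ω[:, 1] = z_1
entry J[0][1] = 3.0000

3.000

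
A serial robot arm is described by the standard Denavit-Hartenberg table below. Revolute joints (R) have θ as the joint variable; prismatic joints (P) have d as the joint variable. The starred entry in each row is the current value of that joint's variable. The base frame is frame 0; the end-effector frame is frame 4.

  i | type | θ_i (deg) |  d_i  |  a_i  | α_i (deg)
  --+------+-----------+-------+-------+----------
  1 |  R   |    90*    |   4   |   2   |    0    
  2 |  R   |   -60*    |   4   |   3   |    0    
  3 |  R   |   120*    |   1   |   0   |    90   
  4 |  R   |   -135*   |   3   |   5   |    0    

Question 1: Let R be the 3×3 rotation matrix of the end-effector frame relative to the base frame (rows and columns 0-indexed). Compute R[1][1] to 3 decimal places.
End-effector y-axis (col 1 of R) = (-0.6124,0.3536,-0.7071)
R[1][1] = 0.3536

0.354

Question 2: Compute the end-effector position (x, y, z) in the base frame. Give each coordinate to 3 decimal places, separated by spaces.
7.160 4.330 5.464

after link 1: o_1 = (0.0000, 2.0000, 4.0000)
after link 2: o_2 = (2.5981, 3.5000, 8.0000)
after link 3: o_3 = (2.5981, 3.5000, 9.0000)
after link 4: o_4 = (7.1599, 4.3303, 5.4645)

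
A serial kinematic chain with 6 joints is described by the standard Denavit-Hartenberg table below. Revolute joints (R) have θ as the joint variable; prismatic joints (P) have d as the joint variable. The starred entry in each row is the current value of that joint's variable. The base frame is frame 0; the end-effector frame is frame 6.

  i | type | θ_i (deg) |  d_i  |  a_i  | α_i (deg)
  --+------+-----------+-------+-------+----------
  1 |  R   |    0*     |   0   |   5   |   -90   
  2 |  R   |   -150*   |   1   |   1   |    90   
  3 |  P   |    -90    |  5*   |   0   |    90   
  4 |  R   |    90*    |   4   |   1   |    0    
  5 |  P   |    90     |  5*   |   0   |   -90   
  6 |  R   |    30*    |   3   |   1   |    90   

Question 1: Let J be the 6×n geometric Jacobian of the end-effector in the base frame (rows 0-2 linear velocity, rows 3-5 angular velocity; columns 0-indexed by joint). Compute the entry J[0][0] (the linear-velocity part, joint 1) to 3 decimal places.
-1.866

axis z_0 = ẑ; lever o_n−o_0 = (9.9952,1.8660,-6.3481)
cross product → J_v[:, 0] = (-1.8660,9.9952,0.0000)
J_ω[:, 0] = z_0
entry J[0][0] = -1.8660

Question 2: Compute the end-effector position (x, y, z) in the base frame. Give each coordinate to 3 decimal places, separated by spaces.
after link 1: o_1 = (5.0000, 0.0000, 0.0000)
after link 2: o_2 = (4.1340, 1.0000, 0.5000)
after link 3: o_3 = (1.6340, 1.0000, -3.8301)
after link 4: o_4 = (4.5981, 1.0000, -6.6962)
after link 5: o_5 = (8.9282, 1.0000, -9.1962)
after link 6: o_6 = (9.9952, 1.8660, -6.3481)

9.995 1.866 -6.348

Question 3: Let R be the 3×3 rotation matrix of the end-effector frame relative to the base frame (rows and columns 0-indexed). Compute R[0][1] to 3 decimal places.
End-effector y-axis (col 1 of R) = (0.5000,-0.0000,0.8660)
R[0][1] = 0.5000

0.500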